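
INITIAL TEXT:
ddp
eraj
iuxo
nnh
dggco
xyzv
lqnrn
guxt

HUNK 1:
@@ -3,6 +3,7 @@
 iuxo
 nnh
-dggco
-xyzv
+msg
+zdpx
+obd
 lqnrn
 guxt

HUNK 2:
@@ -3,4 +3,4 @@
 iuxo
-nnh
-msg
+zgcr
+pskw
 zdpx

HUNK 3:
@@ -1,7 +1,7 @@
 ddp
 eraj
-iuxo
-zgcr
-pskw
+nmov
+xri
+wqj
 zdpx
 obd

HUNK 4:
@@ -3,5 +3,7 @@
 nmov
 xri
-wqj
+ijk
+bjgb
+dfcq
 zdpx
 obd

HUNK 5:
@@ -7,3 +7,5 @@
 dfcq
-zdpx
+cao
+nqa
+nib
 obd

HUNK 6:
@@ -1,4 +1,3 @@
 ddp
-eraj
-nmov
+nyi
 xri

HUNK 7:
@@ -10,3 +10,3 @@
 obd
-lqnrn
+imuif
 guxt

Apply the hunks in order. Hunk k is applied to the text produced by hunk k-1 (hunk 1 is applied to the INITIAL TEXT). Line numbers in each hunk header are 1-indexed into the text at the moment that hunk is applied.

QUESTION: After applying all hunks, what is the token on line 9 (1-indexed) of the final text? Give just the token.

Answer: nib

Derivation:
Hunk 1: at line 3 remove [dggco,xyzv] add [msg,zdpx,obd] -> 9 lines: ddp eraj iuxo nnh msg zdpx obd lqnrn guxt
Hunk 2: at line 3 remove [nnh,msg] add [zgcr,pskw] -> 9 lines: ddp eraj iuxo zgcr pskw zdpx obd lqnrn guxt
Hunk 3: at line 1 remove [iuxo,zgcr,pskw] add [nmov,xri,wqj] -> 9 lines: ddp eraj nmov xri wqj zdpx obd lqnrn guxt
Hunk 4: at line 3 remove [wqj] add [ijk,bjgb,dfcq] -> 11 lines: ddp eraj nmov xri ijk bjgb dfcq zdpx obd lqnrn guxt
Hunk 5: at line 7 remove [zdpx] add [cao,nqa,nib] -> 13 lines: ddp eraj nmov xri ijk bjgb dfcq cao nqa nib obd lqnrn guxt
Hunk 6: at line 1 remove [eraj,nmov] add [nyi] -> 12 lines: ddp nyi xri ijk bjgb dfcq cao nqa nib obd lqnrn guxt
Hunk 7: at line 10 remove [lqnrn] add [imuif] -> 12 lines: ddp nyi xri ijk bjgb dfcq cao nqa nib obd imuif guxt
Final line 9: nib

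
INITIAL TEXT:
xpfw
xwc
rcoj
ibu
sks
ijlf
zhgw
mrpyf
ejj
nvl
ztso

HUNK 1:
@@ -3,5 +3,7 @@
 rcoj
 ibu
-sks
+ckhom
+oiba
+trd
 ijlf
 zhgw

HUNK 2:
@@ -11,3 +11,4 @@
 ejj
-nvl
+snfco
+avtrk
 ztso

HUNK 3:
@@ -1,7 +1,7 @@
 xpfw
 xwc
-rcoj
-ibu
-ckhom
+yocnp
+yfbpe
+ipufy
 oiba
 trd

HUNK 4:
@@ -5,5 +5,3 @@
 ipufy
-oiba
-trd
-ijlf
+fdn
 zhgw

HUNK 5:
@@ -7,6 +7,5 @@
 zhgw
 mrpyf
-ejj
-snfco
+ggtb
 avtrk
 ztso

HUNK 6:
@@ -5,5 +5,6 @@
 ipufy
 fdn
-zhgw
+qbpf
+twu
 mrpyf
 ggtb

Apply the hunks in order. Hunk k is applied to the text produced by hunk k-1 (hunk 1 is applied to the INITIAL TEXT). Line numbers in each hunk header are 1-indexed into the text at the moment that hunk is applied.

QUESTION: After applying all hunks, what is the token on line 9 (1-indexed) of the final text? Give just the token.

Answer: mrpyf

Derivation:
Hunk 1: at line 3 remove [sks] add [ckhom,oiba,trd] -> 13 lines: xpfw xwc rcoj ibu ckhom oiba trd ijlf zhgw mrpyf ejj nvl ztso
Hunk 2: at line 11 remove [nvl] add [snfco,avtrk] -> 14 lines: xpfw xwc rcoj ibu ckhom oiba trd ijlf zhgw mrpyf ejj snfco avtrk ztso
Hunk 3: at line 1 remove [rcoj,ibu,ckhom] add [yocnp,yfbpe,ipufy] -> 14 lines: xpfw xwc yocnp yfbpe ipufy oiba trd ijlf zhgw mrpyf ejj snfco avtrk ztso
Hunk 4: at line 5 remove [oiba,trd,ijlf] add [fdn] -> 12 lines: xpfw xwc yocnp yfbpe ipufy fdn zhgw mrpyf ejj snfco avtrk ztso
Hunk 5: at line 7 remove [ejj,snfco] add [ggtb] -> 11 lines: xpfw xwc yocnp yfbpe ipufy fdn zhgw mrpyf ggtb avtrk ztso
Hunk 6: at line 5 remove [zhgw] add [qbpf,twu] -> 12 lines: xpfw xwc yocnp yfbpe ipufy fdn qbpf twu mrpyf ggtb avtrk ztso
Final line 9: mrpyf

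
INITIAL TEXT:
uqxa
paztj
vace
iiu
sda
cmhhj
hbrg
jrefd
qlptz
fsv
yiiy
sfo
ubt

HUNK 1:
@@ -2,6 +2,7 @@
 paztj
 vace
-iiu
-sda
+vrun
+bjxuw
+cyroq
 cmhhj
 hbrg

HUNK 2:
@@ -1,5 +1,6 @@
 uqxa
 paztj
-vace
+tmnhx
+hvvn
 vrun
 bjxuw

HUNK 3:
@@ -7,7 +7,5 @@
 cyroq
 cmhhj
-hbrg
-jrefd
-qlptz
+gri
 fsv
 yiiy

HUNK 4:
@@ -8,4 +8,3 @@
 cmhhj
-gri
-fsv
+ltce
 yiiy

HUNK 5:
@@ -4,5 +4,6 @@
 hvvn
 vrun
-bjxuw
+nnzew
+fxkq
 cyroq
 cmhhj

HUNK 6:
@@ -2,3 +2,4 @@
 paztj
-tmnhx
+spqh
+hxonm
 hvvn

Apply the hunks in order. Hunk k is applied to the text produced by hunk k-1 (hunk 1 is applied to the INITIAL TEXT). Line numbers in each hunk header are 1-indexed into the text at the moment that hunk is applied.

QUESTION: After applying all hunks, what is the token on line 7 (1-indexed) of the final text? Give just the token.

Answer: nnzew

Derivation:
Hunk 1: at line 2 remove [iiu,sda] add [vrun,bjxuw,cyroq] -> 14 lines: uqxa paztj vace vrun bjxuw cyroq cmhhj hbrg jrefd qlptz fsv yiiy sfo ubt
Hunk 2: at line 1 remove [vace] add [tmnhx,hvvn] -> 15 lines: uqxa paztj tmnhx hvvn vrun bjxuw cyroq cmhhj hbrg jrefd qlptz fsv yiiy sfo ubt
Hunk 3: at line 7 remove [hbrg,jrefd,qlptz] add [gri] -> 13 lines: uqxa paztj tmnhx hvvn vrun bjxuw cyroq cmhhj gri fsv yiiy sfo ubt
Hunk 4: at line 8 remove [gri,fsv] add [ltce] -> 12 lines: uqxa paztj tmnhx hvvn vrun bjxuw cyroq cmhhj ltce yiiy sfo ubt
Hunk 5: at line 4 remove [bjxuw] add [nnzew,fxkq] -> 13 lines: uqxa paztj tmnhx hvvn vrun nnzew fxkq cyroq cmhhj ltce yiiy sfo ubt
Hunk 6: at line 2 remove [tmnhx] add [spqh,hxonm] -> 14 lines: uqxa paztj spqh hxonm hvvn vrun nnzew fxkq cyroq cmhhj ltce yiiy sfo ubt
Final line 7: nnzew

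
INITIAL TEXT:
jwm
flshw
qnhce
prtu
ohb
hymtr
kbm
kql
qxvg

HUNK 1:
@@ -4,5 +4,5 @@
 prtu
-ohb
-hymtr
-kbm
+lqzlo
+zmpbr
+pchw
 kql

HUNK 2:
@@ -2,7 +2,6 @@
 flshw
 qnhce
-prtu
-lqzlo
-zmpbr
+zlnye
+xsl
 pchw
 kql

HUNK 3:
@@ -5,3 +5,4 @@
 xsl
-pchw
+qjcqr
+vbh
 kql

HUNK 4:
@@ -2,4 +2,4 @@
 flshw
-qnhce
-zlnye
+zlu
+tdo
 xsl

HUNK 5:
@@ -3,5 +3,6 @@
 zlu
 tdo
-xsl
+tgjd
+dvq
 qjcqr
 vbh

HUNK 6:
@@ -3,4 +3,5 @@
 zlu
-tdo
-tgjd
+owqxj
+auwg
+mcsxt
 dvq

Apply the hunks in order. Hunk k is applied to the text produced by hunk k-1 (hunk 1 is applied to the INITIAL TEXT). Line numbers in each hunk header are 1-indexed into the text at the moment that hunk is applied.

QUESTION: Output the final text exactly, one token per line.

Answer: jwm
flshw
zlu
owqxj
auwg
mcsxt
dvq
qjcqr
vbh
kql
qxvg

Derivation:
Hunk 1: at line 4 remove [ohb,hymtr,kbm] add [lqzlo,zmpbr,pchw] -> 9 lines: jwm flshw qnhce prtu lqzlo zmpbr pchw kql qxvg
Hunk 2: at line 2 remove [prtu,lqzlo,zmpbr] add [zlnye,xsl] -> 8 lines: jwm flshw qnhce zlnye xsl pchw kql qxvg
Hunk 3: at line 5 remove [pchw] add [qjcqr,vbh] -> 9 lines: jwm flshw qnhce zlnye xsl qjcqr vbh kql qxvg
Hunk 4: at line 2 remove [qnhce,zlnye] add [zlu,tdo] -> 9 lines: jwm flshw zlu tdo xsl qjcqr vbh kql qxvg
Hunk 5: at line 3 remove [xsl] add [tgjd,dvq] -> 10 lines: jwm flshw zlu tdo tgjd dvq qjcqr vbh kql qxvg
Hunk 6: at line 3 remove [tdo,tgjd] add [owqxj,auwg,mcsxt] -> 11 lines: jwm flshw zlu owqxj auwg mcsxt dvq qjcqr vbh kql qxvg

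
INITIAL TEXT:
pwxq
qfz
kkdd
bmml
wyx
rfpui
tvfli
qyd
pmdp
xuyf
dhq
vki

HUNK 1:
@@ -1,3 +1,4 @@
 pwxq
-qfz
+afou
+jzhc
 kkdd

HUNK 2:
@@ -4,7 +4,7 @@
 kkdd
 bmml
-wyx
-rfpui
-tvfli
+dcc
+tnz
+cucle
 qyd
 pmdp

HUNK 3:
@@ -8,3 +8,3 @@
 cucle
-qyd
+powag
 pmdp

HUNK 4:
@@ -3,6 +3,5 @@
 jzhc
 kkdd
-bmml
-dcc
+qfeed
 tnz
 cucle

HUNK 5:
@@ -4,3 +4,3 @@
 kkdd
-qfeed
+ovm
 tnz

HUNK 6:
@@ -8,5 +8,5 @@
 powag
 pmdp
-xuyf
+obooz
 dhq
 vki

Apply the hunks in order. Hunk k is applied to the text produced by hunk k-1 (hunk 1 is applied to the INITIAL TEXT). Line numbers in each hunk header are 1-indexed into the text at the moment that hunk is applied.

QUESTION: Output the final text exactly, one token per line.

Answer: pwxq
afou
jzhc
kkdd
ovm
tnz
cucle
powag
pmdp
obooz
dhq
vki

Derivation:
Hunk 1: at line 1 remove [qfz] add [afou,jzhc] -> 13 lines: pwxq afou jzhc kkdd bmml wyx rfpui tvfli qyd pmdp xuyf dhq vki
Hunk 2: at line 4 remove [wyx,rfpui,tvfli] add [dcc,tnz,cucle] -> 13 lines: pwxq afou jzhc kkdd bmml dcc tnz cucle qyd pmdp xuyf dhq vki
Hunk 3: at line 8 remove [qyd] add [powag] -> 13 lines: pwxq afou jzhc kkdd bmml dcc tnz cucle powag pmdp xuyf dhq vki
Hunk 4: at line 3 remove [bmml,dcc] add [qfeed] -> 12 lines: pwxq afou jzhc kkdd qfeed tnz cucle powag pmdp xuyf dhq vki
Hunk 5: at line 4 remove [qfeed] add [ovm] -> 12 lines: pwxq afou jzhc kkdd ovm tnz cucle powag pmdp xuyf dhq vki
Hunk 6: at line 8 remove [xuyf] add [obooz] -> 12 lines: pwxq afou jzhc kkdd ovm tnz cucle powag pmdp obooz dhq vki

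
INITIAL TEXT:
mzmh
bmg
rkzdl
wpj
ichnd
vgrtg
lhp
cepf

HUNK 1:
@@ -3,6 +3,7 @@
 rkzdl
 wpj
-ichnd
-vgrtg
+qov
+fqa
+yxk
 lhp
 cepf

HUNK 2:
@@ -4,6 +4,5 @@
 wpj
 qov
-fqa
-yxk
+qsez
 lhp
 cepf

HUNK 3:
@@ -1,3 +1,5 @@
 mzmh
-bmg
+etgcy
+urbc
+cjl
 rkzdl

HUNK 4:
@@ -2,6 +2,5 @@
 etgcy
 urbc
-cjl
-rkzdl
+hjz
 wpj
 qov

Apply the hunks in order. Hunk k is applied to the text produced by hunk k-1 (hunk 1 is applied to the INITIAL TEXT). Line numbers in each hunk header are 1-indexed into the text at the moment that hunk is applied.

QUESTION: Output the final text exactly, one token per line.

Answer: mzmh
etgcy
urbc
hjz
wpj
qov
qsez
lhp
cepf

Derivation:
Hunk 1: at line 3 remove [ichnd,vgrtg] add [qov,fqa,yxk] -> 9 lines: mzmh bmg rkzdl wpj qov fqa yxk lhp cepf
Hunk 2: at line 4 remove [fqa,yxk] add [qsez] -> 8 lines: mzmh bmg rkzdl wpj qov qsez lhp cepf
Hunk 3: at line 1 remove [bmg] add [etgcy,urbc,cjl] -> 10 lines: mzmh etgcy urbc cjl rkzdl wpj qov qsez lhp cepf
Hunk 4: at line 2 remove [cjl,rkzdl] add [hjz] -> 9 lines: mzmh etgcy urbc hjz wpj qov qsez lhp cepf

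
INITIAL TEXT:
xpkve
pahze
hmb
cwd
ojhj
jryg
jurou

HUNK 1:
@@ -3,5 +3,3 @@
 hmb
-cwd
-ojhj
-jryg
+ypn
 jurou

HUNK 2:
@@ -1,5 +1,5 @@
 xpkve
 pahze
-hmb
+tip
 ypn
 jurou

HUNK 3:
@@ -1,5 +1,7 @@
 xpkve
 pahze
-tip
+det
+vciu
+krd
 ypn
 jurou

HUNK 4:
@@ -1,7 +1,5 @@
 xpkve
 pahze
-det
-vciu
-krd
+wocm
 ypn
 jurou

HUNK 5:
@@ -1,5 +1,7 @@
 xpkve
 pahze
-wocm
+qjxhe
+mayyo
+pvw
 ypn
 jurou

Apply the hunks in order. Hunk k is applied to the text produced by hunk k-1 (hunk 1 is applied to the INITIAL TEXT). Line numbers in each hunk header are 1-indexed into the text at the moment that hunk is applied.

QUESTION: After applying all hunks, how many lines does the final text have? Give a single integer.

Hunk 1: at line 3 remove [cwd,ojhj,jryg] add [ypn] -> 5 lines: xpkve pahze hmb ypn jurou
Hunk 2: at line 1 remove [hmb] add [tip] -> 5 lines: xpkve pahze tip ypn jurou
Hunk 3: at line 1 remove [tip] add [det,vciu,krd] -> 7 lines: xpkve pahze det vciu krd ypn jurou
Hunk 4: at line 1 remove [det,vciu,krd] add [wocm] -> 5 lines: xpkve pahze wocm ypn jurou
Hunk 5: at line 1 remove [wocm] add [qjxhe,mayyo,pvw] -> 7 lines: xpkve pahze qjxhe mayyo pvw ypn jurou
Final line count: 7

Answer: 7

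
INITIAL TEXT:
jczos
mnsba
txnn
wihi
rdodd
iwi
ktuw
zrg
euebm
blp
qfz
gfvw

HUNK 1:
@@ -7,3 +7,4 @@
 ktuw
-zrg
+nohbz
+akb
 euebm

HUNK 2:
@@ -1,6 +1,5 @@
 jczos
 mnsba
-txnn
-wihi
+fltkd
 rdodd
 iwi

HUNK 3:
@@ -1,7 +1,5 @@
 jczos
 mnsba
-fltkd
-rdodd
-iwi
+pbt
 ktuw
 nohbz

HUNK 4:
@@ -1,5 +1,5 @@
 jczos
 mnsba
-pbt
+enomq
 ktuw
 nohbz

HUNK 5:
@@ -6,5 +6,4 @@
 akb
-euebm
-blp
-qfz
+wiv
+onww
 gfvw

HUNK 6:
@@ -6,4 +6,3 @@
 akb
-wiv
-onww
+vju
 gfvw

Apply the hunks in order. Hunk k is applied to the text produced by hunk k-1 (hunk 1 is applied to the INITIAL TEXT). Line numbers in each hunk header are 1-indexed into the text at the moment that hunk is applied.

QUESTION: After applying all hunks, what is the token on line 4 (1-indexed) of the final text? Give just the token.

Hunk 1: at line 7 remove [zrg] add [nohbz,akb] -> 13 lines: jczos mnsba txnn wihi rdodd iwi ktuw nohbz akb euebm blp qfz gfvw
Hunk 2: at line 1 remove [txnn,wihi] add [fltkd] -> 12 lines: jczos mnsba fltkd rdodd iwi ktuw nohbz akb euebm blp qfz gfvw
Hunk 3: at line 1 remove [fltkd,rdodd,iwi] add [pbt] -> 10 lines: jczos mnsba pbt ktuw nohbz akb euebm blp qfz gfvw
Hunk 4: at line 1 remove [pbt] add [enomq] -> 10 lines: jczos mnsba enomq ktuw nohbz akb euebm blp qfz gfvw
Hunk 5: at line 6 remove [euebm,blp,qfz] add [wiv,onww] -> 9 lines: jczos mnsba enomq ktuw nohbz akb wiv onww gfvw
Hunk 6: at line 6 remove [wiv,onww] add [vju] -> 8 lines: jczos mnsba enomq ktuw nohbz akb vju gfvw
Final line 4: ktuw

Answer: ktuw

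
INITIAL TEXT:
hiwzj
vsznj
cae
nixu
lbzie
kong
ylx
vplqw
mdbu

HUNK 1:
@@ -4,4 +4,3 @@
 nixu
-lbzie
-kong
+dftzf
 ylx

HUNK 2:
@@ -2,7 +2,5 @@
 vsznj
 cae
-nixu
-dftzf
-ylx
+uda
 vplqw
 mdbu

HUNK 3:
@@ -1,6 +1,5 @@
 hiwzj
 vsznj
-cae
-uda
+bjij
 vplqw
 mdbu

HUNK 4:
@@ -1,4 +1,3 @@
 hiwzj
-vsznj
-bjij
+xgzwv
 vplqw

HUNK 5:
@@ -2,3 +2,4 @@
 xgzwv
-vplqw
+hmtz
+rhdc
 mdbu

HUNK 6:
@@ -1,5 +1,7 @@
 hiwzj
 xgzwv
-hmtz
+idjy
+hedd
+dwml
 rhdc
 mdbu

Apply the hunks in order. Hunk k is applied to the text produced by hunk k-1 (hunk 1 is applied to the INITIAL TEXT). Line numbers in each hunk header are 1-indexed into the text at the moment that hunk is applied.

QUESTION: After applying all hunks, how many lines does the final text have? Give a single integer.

Answer: 7

Derivation:
Hunk 1: at line 4 remove [lbzie,kong] add [dftzf] -> 8 lines: hiwzj vsznj cae nixu dftzf ylx vplqw mdbu
Hunk 2: at line 2 remove [nixu,dftzf,ylx] add [uda] -> 6 lines: hiwzj vsznj cae uda vplqw mdbu
Hunk 3: at line 1 remove [cae,uda] add [bjij] -> 5 lines: hiwzj vsznj bjij vplqw mdbu
Hunk 4: at line 1 remove [vsznj,bjij] add [xgzwv] -> 4 lines: hiwzj xgzwv vplqw mdbu
Hunk 5: at line 2 remove [vplqw] add [hmtz,rhdc] -> 5 lines: hiwzj xgzwv hmtz rhdc mdbu
Hunk 6: at line 1 remove [hmtz] add [idjy,hedd,dwml] -> 7 lines: hiwzj xgzwv idjy hedd dwml rhdc mdbu
Final line count: 7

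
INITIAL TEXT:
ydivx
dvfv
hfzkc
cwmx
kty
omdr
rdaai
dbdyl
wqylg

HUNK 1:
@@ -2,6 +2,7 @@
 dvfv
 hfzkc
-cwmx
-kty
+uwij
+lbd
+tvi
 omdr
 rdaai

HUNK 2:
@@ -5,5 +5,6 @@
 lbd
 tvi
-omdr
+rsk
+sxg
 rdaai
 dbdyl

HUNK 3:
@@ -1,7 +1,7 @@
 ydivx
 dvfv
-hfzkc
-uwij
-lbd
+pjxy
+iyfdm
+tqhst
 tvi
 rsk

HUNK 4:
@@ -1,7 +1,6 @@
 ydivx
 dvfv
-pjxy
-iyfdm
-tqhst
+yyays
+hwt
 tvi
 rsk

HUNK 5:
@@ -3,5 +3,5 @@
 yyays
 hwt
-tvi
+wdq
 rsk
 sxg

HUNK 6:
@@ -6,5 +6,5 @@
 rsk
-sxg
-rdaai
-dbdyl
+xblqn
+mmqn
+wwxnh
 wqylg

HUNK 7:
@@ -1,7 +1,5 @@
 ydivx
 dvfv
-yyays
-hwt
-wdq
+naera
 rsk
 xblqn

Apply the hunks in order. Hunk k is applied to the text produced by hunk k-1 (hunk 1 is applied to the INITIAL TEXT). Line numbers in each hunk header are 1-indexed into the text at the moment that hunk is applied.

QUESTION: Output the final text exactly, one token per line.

Answer: ydivx
dvfv
naera
rsk
xblqn
mmqn
wwxnh
wqylg

Derivation:
Hunk 1: at line 2 remove [cwmx,kty] add [uwij,lbd,tvi] -> 10 lines: ydivx dvfv hfzkc uwij lbd tvi omdr rdaai dbdyl wqylg
Hunk 2: at line 5 remove [omdr] add [rsk,sxg] -> 11 lines: ydivx dvfv hfzkc uwij lbd tvi rsk sxg rdaai dbdyl wqylg
Hunk 3: at line 1 remove [hfzkc,uwij,lbd] add [pjxy,iyfdm,tqhst] -> 11 lines: ydivx dvfv pjxy iyfdm tqhst tvi rsk sxg rdaai dbdyl wqylg
Hunk 4: at line 1 remove [pjxy,iyfdm,tqhst] add [yyays,hwt] -> 10 lines: ydivx dvfv yyays hwt tvi rsk sxg rdaai dbdyl wqylg
Hunk 5: at line 3 remove [tvi] add [wdq] -> 10 lines: ydivx dvfv yyays hwt wdq rsk sxg rdaai dbdyl wqylg
Hunk 6: at line 6 remove [sxg,rdaai,dbdyl] add [xblqn,mmqn,wwxnh] -> 10 lines: ydivx dvfv yyays hwt wdq rsk xblqn mmqn wwxnh wqylg
Hunk 7: at line 1 remove [yyays,hwt,wdq] add [naera] -> 8 lines: ydivx dvfv naera rsk xblqn mmqn wwxnh wqylg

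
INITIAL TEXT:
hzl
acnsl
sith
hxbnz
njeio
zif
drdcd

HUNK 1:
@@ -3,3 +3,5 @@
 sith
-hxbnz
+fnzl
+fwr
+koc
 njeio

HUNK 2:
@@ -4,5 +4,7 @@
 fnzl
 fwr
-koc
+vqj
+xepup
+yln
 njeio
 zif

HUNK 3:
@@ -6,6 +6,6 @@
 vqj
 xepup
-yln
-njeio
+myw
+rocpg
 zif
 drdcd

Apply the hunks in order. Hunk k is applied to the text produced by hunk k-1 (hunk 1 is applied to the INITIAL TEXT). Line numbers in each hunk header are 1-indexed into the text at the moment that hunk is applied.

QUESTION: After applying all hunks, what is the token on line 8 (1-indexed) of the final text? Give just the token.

Hunk 1: at line 3 remove [hxbnz] add [fnzl,fwr,koc] -> 9 lines: hzl acnsl sith fnzl fwr koc njeio zif drdcd
Hunk 2: at line 4 remove [koc] add [vqj,xepup,yln] -> 11 lines: hzl acnsl sith fnzl fwr vqj xepup yln njeio zif drdcd
Hunk 3: at line 6 remove [yln,njeio] add [myw,rocpg] -> 11 lines: hzl acnsl sith fnzl fwr vqj xepup myw rocpg zif drdcd
Final line 8: myw

Answer: myw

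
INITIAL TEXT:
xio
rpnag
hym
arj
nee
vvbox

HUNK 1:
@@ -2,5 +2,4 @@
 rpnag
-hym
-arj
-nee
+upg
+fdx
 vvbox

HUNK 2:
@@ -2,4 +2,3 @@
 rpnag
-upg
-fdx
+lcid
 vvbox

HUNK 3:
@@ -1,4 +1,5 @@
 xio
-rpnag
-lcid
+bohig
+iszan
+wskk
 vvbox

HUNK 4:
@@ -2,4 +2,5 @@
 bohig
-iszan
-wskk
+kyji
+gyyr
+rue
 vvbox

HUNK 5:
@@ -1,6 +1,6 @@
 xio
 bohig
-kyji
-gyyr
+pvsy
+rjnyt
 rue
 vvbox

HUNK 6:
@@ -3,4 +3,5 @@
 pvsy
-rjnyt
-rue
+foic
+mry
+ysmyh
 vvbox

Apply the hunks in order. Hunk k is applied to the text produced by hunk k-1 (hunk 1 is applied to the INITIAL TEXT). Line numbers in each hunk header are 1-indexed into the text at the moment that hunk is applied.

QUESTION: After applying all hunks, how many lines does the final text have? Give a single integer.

Hunk 1: at line 2 remove [hym,arj,nee] add [upg,fdx] -> 5 lines: xio rpnag upg fdx vvbox
Hunk 2: at line 2 remove [upg,fdx] add [lcid] -> 4 lines: xio rpnag lcid vvbox
Hunk 3: at line 1 remove [rpnag,lcid] add [bohig,iszan,wskk] -> 5 lines: xio bohig iszan wskk vvbox
Hunk 4: at line 2 remove [iszan,wskk] add [kyji,gyyr,rue] -> 6 lines: xio bohig kyji gyyr rue vvbox
Hunk 5: at line 1 remove [kyji,gyyr] add [pvsy,rjnyt] -> 6 lines: xio bohig pvsy rjnyt rue vvbox
Hunk 6: at line 3 remove [rjnyt,rue] add [foic,mry,ysmyh] -> 7 lines: xio bohig pvsy foic mry ysmyh vvbox
Final line count: 7

Answer: 7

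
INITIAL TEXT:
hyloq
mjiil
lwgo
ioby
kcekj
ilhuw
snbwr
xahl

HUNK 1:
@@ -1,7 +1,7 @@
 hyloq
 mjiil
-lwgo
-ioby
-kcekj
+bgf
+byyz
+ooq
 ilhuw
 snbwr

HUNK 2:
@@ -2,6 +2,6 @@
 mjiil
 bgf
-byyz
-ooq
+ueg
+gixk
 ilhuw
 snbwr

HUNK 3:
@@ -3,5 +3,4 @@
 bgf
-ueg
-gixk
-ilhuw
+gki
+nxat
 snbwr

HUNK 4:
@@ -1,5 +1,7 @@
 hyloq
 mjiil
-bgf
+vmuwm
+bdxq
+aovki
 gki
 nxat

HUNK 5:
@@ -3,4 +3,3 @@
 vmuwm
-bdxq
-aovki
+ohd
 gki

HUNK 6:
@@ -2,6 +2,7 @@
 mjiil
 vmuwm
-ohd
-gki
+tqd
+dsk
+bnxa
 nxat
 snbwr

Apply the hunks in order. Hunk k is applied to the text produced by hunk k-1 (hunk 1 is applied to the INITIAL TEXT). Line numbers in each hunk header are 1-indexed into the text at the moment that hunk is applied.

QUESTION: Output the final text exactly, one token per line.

Hunk 1: at line 1 remove [lwgo,ioby,kcekj] add [bgf,byyz,ooq] -> 8 lines: hyloq mjiil bgf byyz ooq ilhuw snbwr xahl
Hunk 2: at line 2 remove [byyz,ooq] add [ueg,gixk] -> 8 lines: hyloq mjiil bgf ueg gixk ilhuw snbwr xahl
Hunk 3: at line 3 remove [ueg,gixk,ilhuw] add [gki,nxat] -> 7 lines: hyloq mjiil bgf gki nxat snbwr xahl
Hunk 4: at line 1 remove [bgf] add [vmuwm,bdxq,aovki] -> 9 lines: hyloq mjiil vmuwm bdxq aovki gki nxat snbwr xahl
Hunk 5: at line 3 remove [bdxq,aovki] add [ohd] -> 8 lines: hyloq mjiil vmuwm ohd gki nxat snbwr xahl
Hunk 6: at line 2 remove [ohd,gki] add [tqd,dsk,bnxa] -> 9 lines: hyloq mjiil vmuwm tqd dsk bnxa nxat snbwr xahl

Answer: hyloq
mjiil
vmuwm
tqd
dsk
bnxa
nxat
snbwr
xahl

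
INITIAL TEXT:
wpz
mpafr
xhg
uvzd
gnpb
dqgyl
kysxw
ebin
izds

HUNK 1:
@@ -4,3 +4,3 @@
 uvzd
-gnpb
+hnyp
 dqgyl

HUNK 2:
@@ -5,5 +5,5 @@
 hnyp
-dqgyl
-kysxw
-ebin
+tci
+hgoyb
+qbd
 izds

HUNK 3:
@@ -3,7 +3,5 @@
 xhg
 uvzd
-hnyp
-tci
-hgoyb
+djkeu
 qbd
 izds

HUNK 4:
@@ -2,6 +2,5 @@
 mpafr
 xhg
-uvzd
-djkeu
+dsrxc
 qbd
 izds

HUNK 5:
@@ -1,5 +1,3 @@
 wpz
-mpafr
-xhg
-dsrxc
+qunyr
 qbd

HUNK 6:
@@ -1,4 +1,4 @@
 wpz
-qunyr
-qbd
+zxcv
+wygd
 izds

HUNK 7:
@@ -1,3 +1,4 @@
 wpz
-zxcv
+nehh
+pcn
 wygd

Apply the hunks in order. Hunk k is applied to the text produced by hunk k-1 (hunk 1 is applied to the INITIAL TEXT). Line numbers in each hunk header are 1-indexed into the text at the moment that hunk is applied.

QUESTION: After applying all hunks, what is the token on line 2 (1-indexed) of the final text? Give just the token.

Answer: nehh

Derivation:
Hunk 1: at line 4 remove [gnpb] add [hnyp] -> 9 lines: wpz mpafr xhg uvzd hnyp dqgyl kysxw ebin izds
Hunk 2: at line 5 remove [dqgyl,kysxw,ebin] add [tci,hgoyb,qbd] -> 9 lines: wpz mpafr xhg uvzd hnyp tci hgoyb qbd izds
Hunk 3: at line 3 remove [hnyp,tci,hgoyb] add [djkeu] -> 7 lines: wpz mpafr xhg uvzd djkeu qbd izds
Hunk 4: at line 2 remove [uvzd,djkeu] add [dsrxc] -> 6 lines: wpz mpafr xhg dsrxc qbd izds
Hunk 5: at line 1 remove [mpafr,xhg,dsrxc] add [qunyr] -> 4 lines: wpz qunyr qbd izds
Hunk 6: at line 1 remove [qunyr,qbd] add [zxcv,wygd] -> 4 lines: wpz zxcv wygd izds
Hunk 7: at line 1 remove [zxcv] add [nehh,pcn] -> 5 lines: wpz nehh pcn wygd izds
Final line 2: nehh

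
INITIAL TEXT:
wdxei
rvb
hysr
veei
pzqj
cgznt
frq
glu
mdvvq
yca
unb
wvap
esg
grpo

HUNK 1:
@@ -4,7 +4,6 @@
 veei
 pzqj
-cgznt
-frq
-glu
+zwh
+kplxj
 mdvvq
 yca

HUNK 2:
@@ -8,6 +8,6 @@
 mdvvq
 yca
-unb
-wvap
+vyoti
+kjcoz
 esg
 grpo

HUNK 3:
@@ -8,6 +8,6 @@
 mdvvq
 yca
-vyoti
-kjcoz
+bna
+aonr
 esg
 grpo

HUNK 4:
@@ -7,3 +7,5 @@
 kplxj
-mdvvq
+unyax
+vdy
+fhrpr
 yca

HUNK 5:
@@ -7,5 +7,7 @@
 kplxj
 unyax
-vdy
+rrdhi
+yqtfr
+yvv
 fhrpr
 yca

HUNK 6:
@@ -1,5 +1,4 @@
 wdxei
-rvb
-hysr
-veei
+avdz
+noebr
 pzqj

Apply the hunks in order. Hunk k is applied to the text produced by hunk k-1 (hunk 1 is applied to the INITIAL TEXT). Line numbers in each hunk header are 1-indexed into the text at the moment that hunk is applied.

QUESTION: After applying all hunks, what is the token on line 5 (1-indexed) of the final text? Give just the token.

Hunk 1: at line 4 remove [cgznt,frq,glu] add [zwh,kplxj] -> 13 lines: wdxei rvb hysr veei pzqj zwh kplxj mdvvq yca unb wvap esg grpo
Hunk 2: at line 8 remove [unb,wvap] add [vyoti,kjcoz] -> 13 lines: wdxei rvb hysr veei pzqj zwh kplxj mdvvq yca vyoti kjcoz esg grpo
Hunk 3: at line 8 remove [vyoti,kjcoz] add [bna,aonr] -> 13 lines: wdxei rvb hysr veei pzqj zwh kplxj mdvvq yca bna aonr esg grpo
Hunk 4: at line 7 remove [mdvvq] add [unyax,vdy,fhrpr] -> 15 lines: wdxei rvb hysr veei pzqj zwh kplxj unyax vdy fhrpr yca bna aonr esg grpo
Hunk 5: at line 7 remove [vdy] add [rrdhi,yqtfr,yvv] -> 17 lines: wdxei rvb hysr veei pzqj zwh kplxj unyax rrdhi yqtfr yvv fhrpr yca bna aonr esg grpo
Hunk 6: at line 1 remove [rvb,hysr,veei] add [avdz,noebr] -> 16 lines: wdxei avdz noebr pzqj zwh kplxj unyax rrdhi yqtfr yvv fhrpr yca bna aonr esg grpo
Final line 5: zwh

Answer: zwh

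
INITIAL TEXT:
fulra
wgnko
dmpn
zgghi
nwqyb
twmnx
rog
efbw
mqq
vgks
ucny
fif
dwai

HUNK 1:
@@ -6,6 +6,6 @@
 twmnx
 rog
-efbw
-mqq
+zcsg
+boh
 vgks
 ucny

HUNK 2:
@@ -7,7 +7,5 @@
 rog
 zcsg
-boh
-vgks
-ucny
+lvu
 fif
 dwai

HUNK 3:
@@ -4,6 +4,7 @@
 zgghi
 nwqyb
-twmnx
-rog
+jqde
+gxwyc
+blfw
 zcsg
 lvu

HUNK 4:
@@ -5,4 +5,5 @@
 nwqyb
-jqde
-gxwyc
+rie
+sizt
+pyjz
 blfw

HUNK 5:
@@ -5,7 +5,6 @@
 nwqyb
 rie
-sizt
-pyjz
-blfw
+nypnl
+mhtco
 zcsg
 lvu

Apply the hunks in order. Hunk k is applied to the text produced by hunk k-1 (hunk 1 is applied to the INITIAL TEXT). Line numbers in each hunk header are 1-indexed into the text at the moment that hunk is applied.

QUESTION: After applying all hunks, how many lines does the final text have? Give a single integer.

Hunk 1: at line 6 remove [efbw,mqq] add [zcsg,boh] -> 13 lines: fulra wgnko dmpn zgghi nwqyb twmnx rog zcsg boh vgks ucny fif dwai
Hunk 2: at line 7 remove [boh,vgks,ucny] add [lvu] -> 11 lines: fulra wgnko dmpn zgghi nwqyb twmnx rog zcsg lvu fif dwai
Hunk 3: at line 4 remove [twmnx,rog] add [jqde,gxwyc,blfw] -> 12 lines: fulra wgnko dmpn zgghi nwqyb jqde gxwyc blfw zcsg lvu fif dwai
Hunk 4: at line 5 remove [jqde,gxwyc] add [rie,sizt,pyjz] -> 13 lines: fulra wgnko dmpn zgghi nwqyb rie sizt pyjz blfw zcsg lvu fif dwai
Hunk 5: at line 5 remove [sizt,pyjz,blfw] add [nypnl,mhtco] -> 12 lines: fulra wgnko dmpn zgghi nwqyb rie nypnl mhtco zcsg lvu fif dwai
Final line count: 12

Answer: 12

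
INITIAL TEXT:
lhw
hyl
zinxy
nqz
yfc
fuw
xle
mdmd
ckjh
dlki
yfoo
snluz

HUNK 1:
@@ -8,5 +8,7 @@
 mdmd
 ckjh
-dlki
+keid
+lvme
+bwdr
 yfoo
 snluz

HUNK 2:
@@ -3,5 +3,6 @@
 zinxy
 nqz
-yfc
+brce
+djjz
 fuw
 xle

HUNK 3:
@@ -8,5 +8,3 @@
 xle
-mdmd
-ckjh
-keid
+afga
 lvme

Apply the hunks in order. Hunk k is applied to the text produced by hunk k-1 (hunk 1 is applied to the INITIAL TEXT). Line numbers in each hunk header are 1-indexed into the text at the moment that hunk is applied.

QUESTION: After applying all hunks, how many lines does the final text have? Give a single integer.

Hunk 1: at line 8 remove [dlki] add [keid,lvme,bwdr] -> 14 lines: lhw hyl zinxy nqz yfc fuw xle mdmd ckjh keid lvme bwdr yfoo snluz
Hunk 2: at line 3 remove [yfc] add [brce,djjz] -> 15 lines: lhw hyl zinxy nqz brce djjz fuw xle mdmd ckjh keid lvme bwdr yfoo snluz
Hunk 3: at line 8 remove [mdmd,ckjh,keid] add [afga] -> 13 lines: lhw hyl zinxy nqz brce djjz fuw xle afga lvme bwdr yfoo snluz
Final line count: 13

Answer: 13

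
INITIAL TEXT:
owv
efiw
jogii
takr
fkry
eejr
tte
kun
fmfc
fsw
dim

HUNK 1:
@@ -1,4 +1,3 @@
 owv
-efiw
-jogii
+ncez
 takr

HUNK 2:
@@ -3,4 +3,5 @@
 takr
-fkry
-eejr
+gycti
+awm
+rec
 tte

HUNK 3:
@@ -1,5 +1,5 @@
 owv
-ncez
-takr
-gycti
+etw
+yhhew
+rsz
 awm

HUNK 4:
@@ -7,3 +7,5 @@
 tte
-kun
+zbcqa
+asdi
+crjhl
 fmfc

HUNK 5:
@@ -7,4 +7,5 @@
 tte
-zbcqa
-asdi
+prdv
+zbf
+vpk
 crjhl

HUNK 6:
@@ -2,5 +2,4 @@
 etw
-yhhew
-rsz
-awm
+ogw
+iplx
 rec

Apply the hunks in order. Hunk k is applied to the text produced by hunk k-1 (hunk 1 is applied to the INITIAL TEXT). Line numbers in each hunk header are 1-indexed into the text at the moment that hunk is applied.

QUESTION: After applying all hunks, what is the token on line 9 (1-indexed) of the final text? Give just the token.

Hunk 1: at line 1 remove [efiw,jogii] add [ncez] -> 10 lines: owv ncez takr fkry eejr tte kun fmfc fsw dim
Hunk 2: at line 3 remove [fkry,eejr] add [gycti,awm,rec] -> 11 lines: owv ncez takr gycti awm rec tte kun fmfc fsw dim
Hunk 3: at line 1 remove [ncez,takr,gycti] add [etw,yhhew,rsz] -> 11 lines: owv etw yhhew rsz awm rec tte kun fmfc fsw dim
Hunk 4: at line 7 remove [kun] add [zbcqa,asdi,crjhl] -> 13 lines: owv etw yhhew rsz awm rec tte zbcqa asdi crjhl fmfc fsw dim
Hunk 5: at line 7 remove [zbcqa,asdi] add [prdv,zbf,vpk] -> 14 lines: owv etw yhhew rsz awm rec tte prdv zbf vpk crjhl fmfc fsw dim
Hunk 6: at line 2 remove [yhhew,rsz,awm] add [ogw,iplx] -> 13 lines: owv etw ogw iplx rec tte prdv zbf vpk crjhl fmfc fsw dim
Final line 9: vpk

Answer: vpk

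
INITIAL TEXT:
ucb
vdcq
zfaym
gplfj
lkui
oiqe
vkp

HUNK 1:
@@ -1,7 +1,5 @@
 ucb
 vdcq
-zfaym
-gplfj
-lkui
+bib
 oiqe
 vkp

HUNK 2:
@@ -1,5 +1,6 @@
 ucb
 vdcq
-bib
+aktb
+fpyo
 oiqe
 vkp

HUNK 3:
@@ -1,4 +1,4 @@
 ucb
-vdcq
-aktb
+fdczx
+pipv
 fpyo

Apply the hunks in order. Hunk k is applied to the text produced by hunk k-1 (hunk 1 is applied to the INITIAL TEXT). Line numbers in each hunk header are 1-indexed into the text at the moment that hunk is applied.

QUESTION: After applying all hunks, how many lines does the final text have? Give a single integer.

Answer: 6

Derivation:
Hunk 1: at line 1 remove [zfaym,gplfj,lkui] add [bib] -> 5 lines: ucb vdcq bib oiqe vkp
Hunk 2: at line 1 remove [bib] add [aktb,fpyo] -> 6 lines: ucb vdcq aktb fpyo oiqe vkp
Hunk 3: at line 1 remove [vdcq,aktb] add [fdczx,pipv] -> 6 lines: ucb fdczx pipv fpyo oiqe vkp
Final line count: 6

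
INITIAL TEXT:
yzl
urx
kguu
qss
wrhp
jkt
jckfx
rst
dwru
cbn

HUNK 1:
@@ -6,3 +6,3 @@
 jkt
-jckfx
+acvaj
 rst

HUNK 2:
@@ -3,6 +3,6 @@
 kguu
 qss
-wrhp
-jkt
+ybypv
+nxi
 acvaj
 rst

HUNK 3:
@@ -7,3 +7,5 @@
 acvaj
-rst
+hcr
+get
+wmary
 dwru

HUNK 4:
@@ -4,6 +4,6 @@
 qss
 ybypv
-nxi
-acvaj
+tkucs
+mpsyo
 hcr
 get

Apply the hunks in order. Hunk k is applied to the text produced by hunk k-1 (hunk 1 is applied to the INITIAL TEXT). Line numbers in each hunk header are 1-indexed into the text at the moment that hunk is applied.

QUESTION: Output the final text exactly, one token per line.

Hunk 1: at line 6 remove [jckfx] add [acvaj] -> 10 lines: yzl urx kguu qss wrhp jkt acvaj rst dwru cbn
Hunk 2: at line 3 remove [wrhp,jkt] add [ybypv,nxi] -> 10 lines: yzl urx kguu qss ybypv nxi acvaj rst dwru cbn
Hunk 3: at line 7 remove [rst] add [hcr,get,wmary] -> 12 lines: yzl urx kguu qss ybypv nxi acvaj hcr get wmary dwru cbn
Hunk 4: at line 4 remove [nxi,acvaj] add [tkucs,mpsyo] -> 12 lines: yzl urx kguu qss ybypv tkucs mpsyo hcr get wmary dwru cbn

Answer: yzl
urx
kguu
qss
ybypv
tkucs
mpsyo
hcr
get
wmary
dwru
cbn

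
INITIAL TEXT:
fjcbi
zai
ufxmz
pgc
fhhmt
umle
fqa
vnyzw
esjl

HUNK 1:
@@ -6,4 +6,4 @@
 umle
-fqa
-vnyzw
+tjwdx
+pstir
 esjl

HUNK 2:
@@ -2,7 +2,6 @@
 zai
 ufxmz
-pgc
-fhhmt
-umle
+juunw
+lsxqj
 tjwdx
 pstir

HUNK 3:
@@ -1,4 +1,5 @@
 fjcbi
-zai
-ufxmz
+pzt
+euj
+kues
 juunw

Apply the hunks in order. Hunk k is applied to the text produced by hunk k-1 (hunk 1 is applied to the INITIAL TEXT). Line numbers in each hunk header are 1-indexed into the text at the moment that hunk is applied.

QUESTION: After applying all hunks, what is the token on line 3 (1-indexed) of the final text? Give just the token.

Hunk 1: at line 6 remove [fqa,vnyzw] add [tjwdx,pstir] -> 9 lines: fjcbi zai ufxmz pgc fhhmt umle tjwdx pstir esjl
Hunk 2: at line 2 remove [pgc,fhhmt,umle] add [juunw,lsxqj] -> 8 lines: fjcbi zai ufxmz juunw lsxqj tjwdx pstir esjl
Hunk 3: at line 1 remove [zai,ufxmz] add [pzt,euj,kues] -> 9 lines: fjcbi pzt euj kues juunw lsxqj tjwdx pstir esjl
Final line 3: euj

Answer: euj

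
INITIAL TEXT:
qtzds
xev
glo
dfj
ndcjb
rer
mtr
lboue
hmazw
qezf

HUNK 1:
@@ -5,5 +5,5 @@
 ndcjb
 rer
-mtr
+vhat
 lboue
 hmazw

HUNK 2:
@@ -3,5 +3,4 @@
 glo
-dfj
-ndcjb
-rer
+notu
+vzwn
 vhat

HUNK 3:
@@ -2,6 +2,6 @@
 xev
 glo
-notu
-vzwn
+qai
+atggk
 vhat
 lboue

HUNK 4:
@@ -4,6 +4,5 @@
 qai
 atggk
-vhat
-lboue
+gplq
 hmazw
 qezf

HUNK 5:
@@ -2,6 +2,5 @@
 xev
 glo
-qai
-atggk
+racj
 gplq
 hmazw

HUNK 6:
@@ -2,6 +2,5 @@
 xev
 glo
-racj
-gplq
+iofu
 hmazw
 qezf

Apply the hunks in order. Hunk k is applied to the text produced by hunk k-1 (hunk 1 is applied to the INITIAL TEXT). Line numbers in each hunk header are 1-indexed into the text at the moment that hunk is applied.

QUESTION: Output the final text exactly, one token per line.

Answer: qtzds
xev
glo
iofu
hmazw
qezf

Derivation:
Hunk 1: at line 5 remove [mtr] add [vhat] -> 10 lines: qtzds xev glo dfj ndcjb rer vhat lboue hmazw qezf
Hunk 2: at line 3 remove [dfj,ndcjb,rer] add [notu,vzwn] -> 9 lines: qtzds xev glo notu vzwn vhat lboue hmazw qezf
Hunk 3: at line 2 remove [notu,vzwn] add [qai,atggk] -> 9 lines: qtzds xev glo qai atggk vhat lboue hmazw qezf
Hunk 4: at line 4 remove [vhat,lboue] add [gplq] -> 8 lines: qtzds xev glo qai atggk gplq hmazw qezf
Hunk 5: at line 2 remove [qai,atggk] add [racj] -> 7 lines: qtzds xev glo racj gplq hmazw qezf
Hunk 6: at line 2 remove [racj,gplq] add [iofu] -> 6 lines: qtzds xev glo iofu hmazw qezf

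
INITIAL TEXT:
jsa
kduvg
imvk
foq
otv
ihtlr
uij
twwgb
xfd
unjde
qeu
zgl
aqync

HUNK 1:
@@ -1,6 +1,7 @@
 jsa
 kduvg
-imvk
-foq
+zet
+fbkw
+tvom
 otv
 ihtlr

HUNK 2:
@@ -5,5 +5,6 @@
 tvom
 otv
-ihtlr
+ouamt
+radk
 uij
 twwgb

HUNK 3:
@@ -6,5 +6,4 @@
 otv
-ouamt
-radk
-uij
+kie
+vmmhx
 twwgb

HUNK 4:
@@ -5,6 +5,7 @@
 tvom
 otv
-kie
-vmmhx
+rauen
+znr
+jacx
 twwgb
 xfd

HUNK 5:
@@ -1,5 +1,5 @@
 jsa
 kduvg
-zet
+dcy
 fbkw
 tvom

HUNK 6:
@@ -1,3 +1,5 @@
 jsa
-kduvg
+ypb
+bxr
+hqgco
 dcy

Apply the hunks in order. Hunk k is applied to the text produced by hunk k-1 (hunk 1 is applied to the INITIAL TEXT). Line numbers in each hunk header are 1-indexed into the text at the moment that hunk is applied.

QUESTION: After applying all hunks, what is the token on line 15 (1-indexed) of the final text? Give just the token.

Answer: qeu

Derivation:
Hunk 1: at line 1 remove [imvk,foq] add [zet,fbkw,tvom] -> 14 lines: jsa kduvg zet fbkw tvom otv ihtlr uij twwgb xfd unjde qeu zgl aqync
Hunk 2: at line 5 remove [ihtlr] add [ouamt,radk] -> 15 lines: jsa kduvg zet fbkw tvom otv ouamt radk uij twwgb xfd unjde qeu zgl aqync
Hunk 3: at line 6 remove [ouamt,radk,uij] add [kie,vmmhx] -> 14 lines: jsa kduvg zet fbkw tvom otv kie vmmhx twwgb xfd unjde qeu zgl aqync
Hunk 4: at line 5 remove [kie,vmmhx] add [rauen,znr,jacx] -> 15 lines: jsa kduvg zet fbkw tvom otv rauen znr jacx twwgb xfd unjde qeu zgl aqync
Hunk 5: at line 1 remove [zet] add [dcy] -> 15 lines: jsa kduvg dcy fbkw tvom otv rauen znr jacx twwgb xfd unjde qeu zgl aqync
Hunk 6: at line 1 remove [kduvg] add [ypb,bxr,hqgco] -> 17 lines: jsa ypb bxr hqgco dcy fbkw tvom otv rauen znr jacx twwgb xfd unjde qeu zgl aqync
Final line 15: qeu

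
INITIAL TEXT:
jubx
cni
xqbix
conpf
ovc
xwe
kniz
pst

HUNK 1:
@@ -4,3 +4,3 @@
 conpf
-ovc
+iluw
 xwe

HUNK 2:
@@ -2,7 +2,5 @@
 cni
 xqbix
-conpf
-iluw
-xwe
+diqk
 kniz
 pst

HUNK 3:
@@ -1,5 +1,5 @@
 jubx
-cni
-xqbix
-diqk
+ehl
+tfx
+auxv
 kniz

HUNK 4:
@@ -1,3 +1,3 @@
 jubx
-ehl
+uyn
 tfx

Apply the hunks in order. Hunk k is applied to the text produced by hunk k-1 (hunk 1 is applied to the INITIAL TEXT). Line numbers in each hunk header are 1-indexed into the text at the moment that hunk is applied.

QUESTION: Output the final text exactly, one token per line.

Hunk 1: at line 4 remove [ovc] add [iluw] -> 8 lines: jubx cni xqbix conpf iluw xwe kniz pst
Hunk 2: at line 2 remove [conpf,iluw,xwe] add [diqk] -> 6 lines: jubx cni xqbix diqk kniz pst
Hunk 3: at line 1 remove [cni,xqbix,diqk] add [ehl,tfx,auxv] -> 6 lines: jubx ehl tfx auxv kniz pst
Hunk 4: at line 1 remove [ehl] add [uyn] -> 6 lines: jubx uyn tfx auxv kniz pst

Answer: jubx
uyn
tfx
auxv
kniz
pst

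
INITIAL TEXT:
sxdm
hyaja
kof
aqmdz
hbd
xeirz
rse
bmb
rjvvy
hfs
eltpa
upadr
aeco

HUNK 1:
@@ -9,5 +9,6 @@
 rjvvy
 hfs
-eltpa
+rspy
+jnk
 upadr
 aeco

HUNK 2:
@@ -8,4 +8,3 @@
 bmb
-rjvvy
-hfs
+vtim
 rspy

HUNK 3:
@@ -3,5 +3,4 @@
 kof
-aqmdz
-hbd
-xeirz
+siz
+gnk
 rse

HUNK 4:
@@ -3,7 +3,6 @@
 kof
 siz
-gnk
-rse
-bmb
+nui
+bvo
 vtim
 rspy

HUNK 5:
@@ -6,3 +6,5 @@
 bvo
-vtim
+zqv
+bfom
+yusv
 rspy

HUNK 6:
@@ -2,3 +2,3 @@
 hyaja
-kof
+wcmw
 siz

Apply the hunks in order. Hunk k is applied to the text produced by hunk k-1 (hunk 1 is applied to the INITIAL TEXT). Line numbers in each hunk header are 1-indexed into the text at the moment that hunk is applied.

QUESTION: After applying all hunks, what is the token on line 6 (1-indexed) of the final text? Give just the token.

Hunk 1: at line 9 remove [eltpa] add [rspy,jnk] -> 14 lines: sxdm hyaja kof aqmdz hbd xeirz rse bmb rjvvy hfs rspy jnk upadr aeco
Hunk 2: at line 8 remove [rjvvy,hfs] add [vtim] -> 13 lines: sxdm hyaja kof aqmdz hbd xeirz rse bmb vtim rspy jnk upadr aeco
Hunk 3: at line 3 remove [aqmdz,hbd,xeirz] add [siz,gnk] -> 12 lines: sxdm hyaja kof siz gnk rse bmb vtim rspy jnk upadr aeco
Hunk 4: at line 3 remove [gnk,rse,bmb] add [nui,bvo] -> 11 lines: sxdm hyaja kof siz nui bvo vtim rspy jnk upadr aeco
Hunk 5: at line 6 remove [vtim] add [zqv,bfom,yusv] -> 13 lines: sxdm hyaja kof siz nui bvo zqv bfom yusv rspy jnk upadr aeco
Hunk 6: at line 2 remove [kof] add [wcmw] -> 13 lines: sxdm hyaja wcmw siz nui bvo zqv bfom yusv rspy jnk upadr aeco
Final line 6: bvo

Answer: bvo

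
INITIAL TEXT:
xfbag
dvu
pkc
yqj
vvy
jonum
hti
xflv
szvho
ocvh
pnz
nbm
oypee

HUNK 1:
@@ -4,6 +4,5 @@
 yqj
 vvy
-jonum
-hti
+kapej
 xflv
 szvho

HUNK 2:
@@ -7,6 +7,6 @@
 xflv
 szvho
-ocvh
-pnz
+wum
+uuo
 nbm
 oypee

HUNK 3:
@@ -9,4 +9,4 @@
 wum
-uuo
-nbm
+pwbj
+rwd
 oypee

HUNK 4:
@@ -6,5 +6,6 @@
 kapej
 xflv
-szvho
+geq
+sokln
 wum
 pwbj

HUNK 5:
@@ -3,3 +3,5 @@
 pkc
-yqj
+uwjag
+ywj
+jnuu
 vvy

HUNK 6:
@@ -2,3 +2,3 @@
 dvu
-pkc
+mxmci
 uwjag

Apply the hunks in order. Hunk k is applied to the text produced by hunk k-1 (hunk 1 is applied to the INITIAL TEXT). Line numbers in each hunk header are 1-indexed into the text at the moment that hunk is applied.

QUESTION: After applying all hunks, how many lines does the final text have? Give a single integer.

Answer: 15

Derivation:
Hunk 1: at line 4 remove [jonum,hti] add [kapej] -> 12 lines: xfbag dvu pkc yqj vvy kapej xflv szvho ocvh pnz nbm oypee
Hunk 2: at line 7 remove [ocvh,pnz] add [wum,uuo] -> 12 lines: xfbag dvu pkc yqj vvy kapej xflv szvho wum uuo nbm oypee
Hunk 3: at line 9 remove [uuo,nbm] add [pwbj,rwd] -> 12 lines: xfbag dvu pkc yqj vvy kapej xflv szvho wum pwbj rwd oypee
Hunk 4: at line 6 remove [szvho] add [geq,sokln] -> 13 lines: xfbag dvu pkc yqj vvy kapej xflv geq sokln wum pwbj rwd oypee
Hunk 5: at line 3 remove [yqj] add [uwjag,ywj,jnuu] -> 15 lines: xfbag dvu pkc uwjag ywj jnuu vvy kapej xflv geq sokln wum pwbj rwd oypee
Hunk 6: at line 2 remove [pkc] add [mxmci] -> 15 lines: xfbag dvu mxmci uwjag ywj jnuu vvy kapej xflv geq sokln wum pwbj rwd oypee
Final line count: 15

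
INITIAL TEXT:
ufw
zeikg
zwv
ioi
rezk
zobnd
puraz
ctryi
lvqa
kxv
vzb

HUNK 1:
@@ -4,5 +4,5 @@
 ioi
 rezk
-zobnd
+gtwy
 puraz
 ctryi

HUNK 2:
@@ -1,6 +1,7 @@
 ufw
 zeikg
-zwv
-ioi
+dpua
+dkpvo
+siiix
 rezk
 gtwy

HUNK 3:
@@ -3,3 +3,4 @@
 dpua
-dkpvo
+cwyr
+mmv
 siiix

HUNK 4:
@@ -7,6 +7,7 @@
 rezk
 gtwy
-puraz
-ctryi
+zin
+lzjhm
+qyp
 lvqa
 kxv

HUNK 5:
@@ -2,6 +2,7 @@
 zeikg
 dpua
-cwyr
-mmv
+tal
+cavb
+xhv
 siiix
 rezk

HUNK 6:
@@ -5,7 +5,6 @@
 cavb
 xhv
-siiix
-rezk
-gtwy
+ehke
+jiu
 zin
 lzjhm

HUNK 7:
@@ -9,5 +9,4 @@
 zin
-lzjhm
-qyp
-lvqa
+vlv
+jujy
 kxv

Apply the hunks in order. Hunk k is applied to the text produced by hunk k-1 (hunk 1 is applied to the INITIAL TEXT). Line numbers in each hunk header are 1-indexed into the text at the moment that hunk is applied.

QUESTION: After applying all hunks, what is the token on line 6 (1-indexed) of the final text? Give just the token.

Answer: xhv

Derivation:
Hunk 1: at line 4 remove [zobnd] add [gtwy] -> 11 lines: ufw zeikg zwv ioi rezk gtwy puraz ctryi lvqa kxv vzb
Hunk 2: at line 1 remove [zwv,ioi] add [dpua,dkpvo,siiix] -> 12 lines: ufw zeikg dpua dkpvo siiix rezk gtwy puraz ctryi lvqa kxv vzb
Hunk 3: at line 3 remove [dkpvo] add [cwyr,mmv] -> 13 lines: ufw zeikg dpua cwyr mmv siiix rezk gtwy puraz ctryi lvqa kxv vzb
Hunk 4: at line 7 remove [puraz,ctryi] add [zin,lzjhm,qyp] -> 14 lines: ufw zeikg dpua cwyr mmv siiix rezk gtwy zin lzjhm qyp lvqa kxv vzb
Hunk 5: at line 2 remove [cwyr,mmv] add [tal,cavb,xhv] -> 15 lines: ufw zeikg dpua tal cavb xhv siiix rezk gtwy zin lzjhm qyp lvqa kxv vzb
Hunk 6: at line 5 remove [siiix,rezk,gtwy] add [ehke,jiu] -> 14 lines: ufw zeikg dpua tal cavb xhv ehke jiu zin lzjhm qyp lvqa kxv vzb
Hunk 7: at line 9 remove [lzjhm,qyp,lvqa] add [vlv,jujy] -> 13 lines: ufw zeikg dpua tal cavb xhv ehke jiu zin vlv jujy kxv vzb
Final line 6: xhv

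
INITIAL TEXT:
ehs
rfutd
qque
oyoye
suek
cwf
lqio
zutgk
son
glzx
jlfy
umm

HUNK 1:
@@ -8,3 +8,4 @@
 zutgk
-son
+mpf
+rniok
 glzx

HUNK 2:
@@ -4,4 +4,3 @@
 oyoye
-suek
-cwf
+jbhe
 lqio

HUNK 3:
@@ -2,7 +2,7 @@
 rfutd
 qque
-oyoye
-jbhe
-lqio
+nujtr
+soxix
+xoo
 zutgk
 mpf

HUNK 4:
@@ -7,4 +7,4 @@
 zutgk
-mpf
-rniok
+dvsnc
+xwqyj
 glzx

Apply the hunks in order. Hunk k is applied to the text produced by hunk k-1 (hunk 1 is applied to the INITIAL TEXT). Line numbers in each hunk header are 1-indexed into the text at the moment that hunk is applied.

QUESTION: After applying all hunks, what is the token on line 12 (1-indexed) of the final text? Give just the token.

Hunk 1: at line 8 remove [son] add [mpf,rniok] -> 13 lines: ehs rfutd qque oyoye suek cwf lqio zutgk mpf rniok glzx jlfy umm
Hunk 2: at line 4 remove [suek,cwf] add [jbhe] -> 12 lines: ehs rfutd qque oyoye jbhe lqio zutgk mpf rniok glzx jlfy umm
Hunk 3: at line 2 remove [oyoye,jbhe,lqio] add [nujtr,soxix,xoo] -> 12 lines: ehs rfutd qque nujtr soxix xoo zutgk mpf rniok glzx jlfy umm
Hunk 4: at line 7 remove [mpf,rniok] add [dvsnc,xwqyj] -> 12 lines: ehs rfutd qque nujtr soxix xoo zutgk dvsnc xwqyj glzx jlfy umm
Final line 12: umm

Answer: umm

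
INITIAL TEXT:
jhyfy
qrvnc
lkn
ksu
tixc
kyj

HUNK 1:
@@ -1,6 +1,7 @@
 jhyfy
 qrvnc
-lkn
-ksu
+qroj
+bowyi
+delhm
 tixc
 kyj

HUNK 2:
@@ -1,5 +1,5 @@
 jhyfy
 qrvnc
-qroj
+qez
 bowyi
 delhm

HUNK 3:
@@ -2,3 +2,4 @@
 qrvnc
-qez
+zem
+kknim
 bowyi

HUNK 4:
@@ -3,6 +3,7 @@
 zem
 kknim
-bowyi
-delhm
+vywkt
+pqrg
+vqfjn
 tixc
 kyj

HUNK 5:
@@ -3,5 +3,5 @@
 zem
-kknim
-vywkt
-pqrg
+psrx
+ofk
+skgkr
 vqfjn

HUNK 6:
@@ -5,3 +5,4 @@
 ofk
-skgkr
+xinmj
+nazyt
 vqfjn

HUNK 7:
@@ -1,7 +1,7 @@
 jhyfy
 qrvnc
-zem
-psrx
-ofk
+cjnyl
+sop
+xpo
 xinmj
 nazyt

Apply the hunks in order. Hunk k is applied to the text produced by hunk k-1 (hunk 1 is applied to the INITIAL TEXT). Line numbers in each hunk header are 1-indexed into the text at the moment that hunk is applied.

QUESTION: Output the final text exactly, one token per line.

Answer: jhyfy
qrvnc
cjnyl
sop
xpo
xinmj
nazyt
vqfjn
tixc
kyj

Derivation:
Hunk 1: at line 1 remove [lkn,ksu] add [qroj,bowyi,delhm] -> 7 lines: jhyfy qrvnc qroj bowyi delhm tixc kyj
Hunk 2: at line 1 remove [qroj] add [qez] -> 7 lines: jhyfy qrvnc qez bowyi delhm tixc kyj
Hunk 3: at line 2 remove [qez] add [zem,kknim] -> 8 lines: jhyfy qrvnc zem kknim bowyi delhm tixc kyj
Hunk 4: at line 3 remove [bowyi,delhm] add [vywkt,pqrg,vqfjn] -> 9 lines: jhyfy qrvnc zem kknim vywkt pqrg vqfjn tixc kyj
Hunk 5: at line 3 remove [kknim,vywkt,pqrg] add [psrx,ofk,skgkr] -> 9 lines: jhyfy qrvnc zem psrx ofk skgkr vqfjn tixc kyj
Hunk 6: at line 5 remove [skgkr] add [xinmj,nazyt] -> 10 lines: jhyfy qrvnc zem psrx ofk xinmj nazyt vqfjn tixc kyj
Hunk 7: at line 1 remove [zem,psrx,ofk] add [cjnyl,sop,xpo] -> 10 lines: jhyfy qrvnc cjnyl sop xpo xinmj nazyt vqfjn tixc kyj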